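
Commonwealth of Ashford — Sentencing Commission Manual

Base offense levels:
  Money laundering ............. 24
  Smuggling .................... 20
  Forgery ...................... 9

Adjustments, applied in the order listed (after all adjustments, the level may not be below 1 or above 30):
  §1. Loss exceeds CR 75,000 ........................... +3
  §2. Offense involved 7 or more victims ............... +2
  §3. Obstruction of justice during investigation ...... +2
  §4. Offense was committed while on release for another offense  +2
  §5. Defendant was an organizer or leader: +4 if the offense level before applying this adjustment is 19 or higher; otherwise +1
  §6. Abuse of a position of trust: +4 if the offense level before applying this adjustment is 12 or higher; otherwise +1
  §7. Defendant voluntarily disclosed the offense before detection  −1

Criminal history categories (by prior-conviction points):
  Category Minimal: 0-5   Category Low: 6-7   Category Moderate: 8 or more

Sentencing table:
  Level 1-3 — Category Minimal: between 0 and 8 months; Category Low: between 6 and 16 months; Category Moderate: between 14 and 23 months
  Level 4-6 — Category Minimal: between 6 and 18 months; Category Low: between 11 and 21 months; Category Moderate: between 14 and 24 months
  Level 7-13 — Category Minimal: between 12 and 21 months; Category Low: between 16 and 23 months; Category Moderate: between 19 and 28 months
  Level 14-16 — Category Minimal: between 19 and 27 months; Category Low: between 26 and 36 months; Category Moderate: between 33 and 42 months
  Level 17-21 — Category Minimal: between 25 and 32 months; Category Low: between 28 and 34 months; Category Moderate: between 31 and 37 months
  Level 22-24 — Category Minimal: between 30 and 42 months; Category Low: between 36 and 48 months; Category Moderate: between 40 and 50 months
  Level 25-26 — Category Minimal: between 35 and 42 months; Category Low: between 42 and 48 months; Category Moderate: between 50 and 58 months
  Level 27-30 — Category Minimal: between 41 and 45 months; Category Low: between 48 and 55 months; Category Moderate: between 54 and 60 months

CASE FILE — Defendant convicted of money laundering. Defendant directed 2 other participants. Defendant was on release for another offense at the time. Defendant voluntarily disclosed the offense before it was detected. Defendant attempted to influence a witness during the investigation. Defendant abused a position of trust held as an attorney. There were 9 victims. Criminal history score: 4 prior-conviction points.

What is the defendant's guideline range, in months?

Base offense level for money laundering: 24.
§1 does not apply.
§2 applies: 24 + 2 = 26.
§3 applies: 26 + 2 = 28.
§4 applies: 28 + 2 = 30.
§5 applies (level before this adjustment is 30 ≥ 19, so +4): 30 + 4 = 34.
§6 applies (level before this adjustment is 34 ≥ 12, so +4): 34 + 4 = 38.
§7 applies: 38 − 1 = 37.
Level 37 exceeds the maximum of 30; capped at 30.
Final offense level: 30.
Criminal history: 4 prior points → Category Minimal (0-5).
Level 30 falls in the 27-30 band.
Grid: Level 27-30 × Category Minimal = 41-45 months.

41-45 months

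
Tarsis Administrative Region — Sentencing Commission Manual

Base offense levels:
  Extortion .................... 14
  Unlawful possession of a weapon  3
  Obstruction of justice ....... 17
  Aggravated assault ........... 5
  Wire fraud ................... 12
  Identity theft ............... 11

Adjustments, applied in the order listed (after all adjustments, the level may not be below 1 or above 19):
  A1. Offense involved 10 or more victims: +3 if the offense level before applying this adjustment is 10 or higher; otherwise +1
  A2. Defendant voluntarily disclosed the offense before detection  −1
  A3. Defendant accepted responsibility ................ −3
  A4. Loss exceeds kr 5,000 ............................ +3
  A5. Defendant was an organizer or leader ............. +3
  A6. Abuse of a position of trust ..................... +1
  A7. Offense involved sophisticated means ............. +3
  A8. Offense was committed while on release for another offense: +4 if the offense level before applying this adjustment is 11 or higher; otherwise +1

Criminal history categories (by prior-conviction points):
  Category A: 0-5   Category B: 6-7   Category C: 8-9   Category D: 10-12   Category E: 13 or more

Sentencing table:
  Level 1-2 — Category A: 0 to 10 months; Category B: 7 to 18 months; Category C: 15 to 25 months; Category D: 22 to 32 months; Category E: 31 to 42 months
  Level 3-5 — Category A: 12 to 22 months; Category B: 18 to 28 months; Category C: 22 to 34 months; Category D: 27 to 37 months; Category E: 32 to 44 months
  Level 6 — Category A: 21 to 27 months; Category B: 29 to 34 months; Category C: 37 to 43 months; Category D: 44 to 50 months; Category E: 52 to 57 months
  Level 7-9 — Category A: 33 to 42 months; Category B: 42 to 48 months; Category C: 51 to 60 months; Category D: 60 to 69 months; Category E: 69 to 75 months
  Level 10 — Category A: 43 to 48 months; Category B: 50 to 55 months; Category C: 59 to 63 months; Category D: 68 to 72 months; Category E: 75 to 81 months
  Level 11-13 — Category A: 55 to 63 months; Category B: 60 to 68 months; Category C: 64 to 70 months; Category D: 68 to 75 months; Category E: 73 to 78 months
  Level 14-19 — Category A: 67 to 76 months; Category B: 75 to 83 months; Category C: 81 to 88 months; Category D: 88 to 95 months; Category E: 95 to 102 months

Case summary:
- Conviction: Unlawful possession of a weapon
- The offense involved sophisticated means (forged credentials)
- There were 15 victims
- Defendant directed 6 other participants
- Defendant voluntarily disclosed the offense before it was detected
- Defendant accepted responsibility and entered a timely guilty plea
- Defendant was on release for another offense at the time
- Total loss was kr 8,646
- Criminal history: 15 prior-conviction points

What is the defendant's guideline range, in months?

Base offense level for unlawful possession of a weapon: 3.
A1 applies (level before this adjustment is 3 < 10, so +1): 3 + 1 = 4.
A2 applies: 4 − 1 = 3.
A3 applies: 3 − 3 = 0.
A4 applies: 0 + 3 = 3.
A5 applies: 3 + 3 = 6.
A6 does not apply.
A7 applies: 6 + 3 = 9.
A8 applies (level before this adjustment is 9 < 11, so +1): 9 + 1 = 10.
Final offense level: 10.
Criminal history: 15 prior points → Category E (13+).
Level 10 falls in the 10 band.
Grid: Level 10 × Category E = 75-81 months.

75-81 months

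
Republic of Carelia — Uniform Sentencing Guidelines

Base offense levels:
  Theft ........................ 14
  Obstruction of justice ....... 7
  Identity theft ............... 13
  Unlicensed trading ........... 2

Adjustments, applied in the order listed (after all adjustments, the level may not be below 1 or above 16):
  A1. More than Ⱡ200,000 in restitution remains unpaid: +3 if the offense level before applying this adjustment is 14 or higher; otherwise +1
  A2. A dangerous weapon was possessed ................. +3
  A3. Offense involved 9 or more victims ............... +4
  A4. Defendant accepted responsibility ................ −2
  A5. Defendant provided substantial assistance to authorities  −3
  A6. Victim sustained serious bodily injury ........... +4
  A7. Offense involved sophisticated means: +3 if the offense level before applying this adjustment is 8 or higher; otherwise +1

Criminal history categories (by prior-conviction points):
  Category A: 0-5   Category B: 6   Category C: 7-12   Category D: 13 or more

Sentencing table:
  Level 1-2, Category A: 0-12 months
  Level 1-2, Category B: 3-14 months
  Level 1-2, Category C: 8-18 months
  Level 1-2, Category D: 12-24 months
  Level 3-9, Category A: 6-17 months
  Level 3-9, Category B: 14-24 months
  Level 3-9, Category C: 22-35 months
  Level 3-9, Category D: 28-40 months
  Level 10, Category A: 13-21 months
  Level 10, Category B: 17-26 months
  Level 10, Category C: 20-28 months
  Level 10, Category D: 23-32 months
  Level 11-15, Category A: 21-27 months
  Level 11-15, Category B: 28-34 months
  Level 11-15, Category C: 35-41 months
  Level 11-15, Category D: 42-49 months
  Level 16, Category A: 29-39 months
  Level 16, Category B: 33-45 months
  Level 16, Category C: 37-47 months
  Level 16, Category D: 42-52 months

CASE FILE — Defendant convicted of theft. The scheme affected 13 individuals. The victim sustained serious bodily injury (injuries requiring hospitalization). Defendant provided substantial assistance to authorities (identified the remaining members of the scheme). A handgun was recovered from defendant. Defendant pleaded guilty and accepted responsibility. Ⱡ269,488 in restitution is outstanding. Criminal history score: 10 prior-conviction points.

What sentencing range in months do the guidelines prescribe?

37-47 months

Base offense level for theft: 14.
A1 applies (level before this adjustment is 14 ≥ 14, so +3): 14 + 3 = 17.
A2 applies: 17 + 3 = 20.
A3 applies: 20 + 4 = 24.
A4 applies: 24 − 2 = 22.
A5 applies: 22 − 3 = 19.
A6 applies: 19 + 4 = 23.
Level 23 exceeds the maximum of 16; capped at 16.
Final offense level: 16.
Criminal history: 10 prior points → Category C (7-12).
Level 16 falls in the 16 band.
Grid: Level 16 × Category C = 37-47 months.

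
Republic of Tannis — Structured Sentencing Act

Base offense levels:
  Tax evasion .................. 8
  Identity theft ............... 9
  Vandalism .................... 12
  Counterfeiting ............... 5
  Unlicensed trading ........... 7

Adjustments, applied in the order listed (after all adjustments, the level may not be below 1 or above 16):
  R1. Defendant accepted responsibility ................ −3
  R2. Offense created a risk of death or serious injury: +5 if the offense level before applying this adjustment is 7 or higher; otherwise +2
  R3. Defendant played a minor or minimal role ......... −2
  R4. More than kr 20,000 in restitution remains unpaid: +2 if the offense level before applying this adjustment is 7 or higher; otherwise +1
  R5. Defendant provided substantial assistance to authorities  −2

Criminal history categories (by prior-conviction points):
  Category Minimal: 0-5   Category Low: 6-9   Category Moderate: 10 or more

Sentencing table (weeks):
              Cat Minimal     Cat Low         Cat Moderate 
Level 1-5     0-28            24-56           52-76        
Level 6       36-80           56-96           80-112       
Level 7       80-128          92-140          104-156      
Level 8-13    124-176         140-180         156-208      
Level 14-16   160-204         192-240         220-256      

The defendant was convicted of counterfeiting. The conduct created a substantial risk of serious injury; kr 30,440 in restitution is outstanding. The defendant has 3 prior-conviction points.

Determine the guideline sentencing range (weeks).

124-176 weeks

Base offense level for counterfeiting: 5.
R2 applies (level before this adjustment is 5 < 7, so +2): 5 + 2 = 7.
R3 does not apply.
R4 applies (level before this adjustment is 7 ≥ 7, so +2): 7 + 2 = 9.
Final offense level: 9.
Criminal history: 3 prior points → Category Minimal (0-5).
Level 9 falls in the 8-13 band.
Grid: Level 8-13 × Category Minimal = 124-176 weeks.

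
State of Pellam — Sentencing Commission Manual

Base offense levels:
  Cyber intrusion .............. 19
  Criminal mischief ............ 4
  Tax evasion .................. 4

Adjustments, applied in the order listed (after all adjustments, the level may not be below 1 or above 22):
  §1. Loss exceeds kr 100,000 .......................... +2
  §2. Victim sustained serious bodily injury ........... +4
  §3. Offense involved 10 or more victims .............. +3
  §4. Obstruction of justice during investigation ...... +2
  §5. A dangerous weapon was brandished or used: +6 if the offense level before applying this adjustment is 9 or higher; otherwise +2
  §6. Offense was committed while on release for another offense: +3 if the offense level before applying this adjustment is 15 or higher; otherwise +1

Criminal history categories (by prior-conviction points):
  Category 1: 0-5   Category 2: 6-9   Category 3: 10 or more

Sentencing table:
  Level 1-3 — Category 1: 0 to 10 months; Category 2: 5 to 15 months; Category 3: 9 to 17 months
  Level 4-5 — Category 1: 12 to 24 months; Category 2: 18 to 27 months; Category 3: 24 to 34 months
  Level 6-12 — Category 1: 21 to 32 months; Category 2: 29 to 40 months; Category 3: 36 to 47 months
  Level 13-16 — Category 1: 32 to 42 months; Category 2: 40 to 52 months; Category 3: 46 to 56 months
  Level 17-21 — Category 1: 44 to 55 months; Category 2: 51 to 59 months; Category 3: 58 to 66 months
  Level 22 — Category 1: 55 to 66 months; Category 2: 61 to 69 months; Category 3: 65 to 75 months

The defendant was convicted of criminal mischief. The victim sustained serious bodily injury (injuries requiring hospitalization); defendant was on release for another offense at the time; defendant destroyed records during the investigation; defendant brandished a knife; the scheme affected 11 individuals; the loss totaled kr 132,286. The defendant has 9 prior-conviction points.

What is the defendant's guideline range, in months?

61-69 months

Base offense level for criminal mischief: 4.
§1 applies: 4 + 2 = 6.
§2 applies: 6 + 4 = 10.
§3 applies: 10 + 3 = 13.
§4 applies: 13 + 2 = 15.
§5 applies (level before this adjustment is 15 ≥ 9, so +6): 15 + 6 = 21.
§6 applies (level before this adjustment is 21 ≥ 15, so +3): 21 + 3 = 24.
Level 24 exceeds the maximum of 22; capped at 22.
Final offense level: 22.
Criminal history: 9 prior points → Category 2 (6-9).
Level 22 falls in the 22 band.
Grid: Level 22 × Category 2 = 61-69 months.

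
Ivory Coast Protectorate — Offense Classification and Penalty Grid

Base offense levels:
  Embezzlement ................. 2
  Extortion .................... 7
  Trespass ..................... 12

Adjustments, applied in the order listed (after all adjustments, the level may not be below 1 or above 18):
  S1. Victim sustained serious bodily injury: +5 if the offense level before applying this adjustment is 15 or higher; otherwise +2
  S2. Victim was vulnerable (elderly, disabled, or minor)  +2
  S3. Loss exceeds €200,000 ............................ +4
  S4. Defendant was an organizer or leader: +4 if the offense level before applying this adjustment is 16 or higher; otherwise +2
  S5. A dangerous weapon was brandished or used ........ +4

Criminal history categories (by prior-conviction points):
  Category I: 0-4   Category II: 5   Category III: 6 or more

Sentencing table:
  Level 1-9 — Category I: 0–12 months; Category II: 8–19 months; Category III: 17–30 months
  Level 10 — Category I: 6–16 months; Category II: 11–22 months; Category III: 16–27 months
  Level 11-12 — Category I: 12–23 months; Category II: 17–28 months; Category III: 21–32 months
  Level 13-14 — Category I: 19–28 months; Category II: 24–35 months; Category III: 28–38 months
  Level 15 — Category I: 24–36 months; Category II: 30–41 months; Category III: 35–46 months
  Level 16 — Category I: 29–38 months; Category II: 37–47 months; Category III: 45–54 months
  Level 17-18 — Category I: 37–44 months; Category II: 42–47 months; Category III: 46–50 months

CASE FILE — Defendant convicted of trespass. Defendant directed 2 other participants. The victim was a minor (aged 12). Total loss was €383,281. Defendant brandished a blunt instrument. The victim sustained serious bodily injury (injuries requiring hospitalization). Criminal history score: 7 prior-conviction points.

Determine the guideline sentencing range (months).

Base offense level for trespass: 12.
S1 applies (level before this adjustment is 12 < 15, so +2): 12 + 2 = 14.
S2 applies: 14 + 2 = 16.
S3 applies: 16 + 4 = 20.
S4 applies (level before this adjustment is 20 ≥ 16, so +4): 20 + 4 = 24.
S5 applies: 24 + 4 = 28.
Level 28 exceeds the maximum of 18; capped at 18.
Final offense level: 18.
Criminal history: 7 prior points → Category III (6+).
Level 18 falls in the 17-18 band.
Grid: Level 17-18 × Category III = 46-50 months.

46-50 months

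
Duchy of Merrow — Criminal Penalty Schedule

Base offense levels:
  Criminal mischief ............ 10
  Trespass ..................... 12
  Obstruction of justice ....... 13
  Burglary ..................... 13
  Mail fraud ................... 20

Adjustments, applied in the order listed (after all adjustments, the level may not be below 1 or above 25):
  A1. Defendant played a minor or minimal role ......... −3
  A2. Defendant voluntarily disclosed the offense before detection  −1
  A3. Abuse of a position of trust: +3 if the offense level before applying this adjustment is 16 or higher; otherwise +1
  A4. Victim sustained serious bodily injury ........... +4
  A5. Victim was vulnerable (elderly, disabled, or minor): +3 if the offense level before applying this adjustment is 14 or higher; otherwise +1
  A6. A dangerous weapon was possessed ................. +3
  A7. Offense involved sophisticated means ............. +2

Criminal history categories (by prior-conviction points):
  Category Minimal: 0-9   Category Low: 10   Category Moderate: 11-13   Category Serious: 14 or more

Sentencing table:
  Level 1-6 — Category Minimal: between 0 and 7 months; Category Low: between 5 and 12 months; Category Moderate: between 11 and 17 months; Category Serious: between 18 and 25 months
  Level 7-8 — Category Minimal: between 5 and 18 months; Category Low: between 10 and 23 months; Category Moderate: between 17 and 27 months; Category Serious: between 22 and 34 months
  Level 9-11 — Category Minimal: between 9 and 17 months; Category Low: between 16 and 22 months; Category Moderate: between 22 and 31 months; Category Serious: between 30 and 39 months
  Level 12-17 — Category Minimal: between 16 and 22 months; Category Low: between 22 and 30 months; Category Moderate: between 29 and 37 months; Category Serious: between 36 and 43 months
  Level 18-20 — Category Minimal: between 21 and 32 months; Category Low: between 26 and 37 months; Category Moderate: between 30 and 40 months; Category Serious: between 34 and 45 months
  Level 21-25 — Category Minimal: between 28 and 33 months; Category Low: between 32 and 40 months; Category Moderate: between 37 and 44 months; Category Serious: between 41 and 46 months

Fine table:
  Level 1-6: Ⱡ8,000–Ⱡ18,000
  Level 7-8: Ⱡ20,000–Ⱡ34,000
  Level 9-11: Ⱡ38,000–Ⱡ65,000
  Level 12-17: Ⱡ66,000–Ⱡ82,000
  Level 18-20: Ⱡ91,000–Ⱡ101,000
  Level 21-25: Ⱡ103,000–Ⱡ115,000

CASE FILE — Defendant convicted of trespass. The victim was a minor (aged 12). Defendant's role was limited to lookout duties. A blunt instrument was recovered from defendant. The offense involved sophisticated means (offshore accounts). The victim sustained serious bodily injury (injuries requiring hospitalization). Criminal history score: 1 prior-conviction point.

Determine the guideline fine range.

Base offense level for trespass: 12.
A1 applies: 12 − 3 = 9.
A2 does not apply.
A4 applies: 9 + 4 = 13.
A5 applies (level before this adjustment is 13 < 14, so +1): 13 + 1 = 14.
A6 applies: 14 + 3 = 17.
A7 applies: 17 + 2 = 19.
Final offense level: 19.
Level 19 falls in the 18-20 band.
Fine table: Level 18-20 → Ⱡ91,000–Ⱡ101,000.

Ⱡ91,000–Ⱡ101,000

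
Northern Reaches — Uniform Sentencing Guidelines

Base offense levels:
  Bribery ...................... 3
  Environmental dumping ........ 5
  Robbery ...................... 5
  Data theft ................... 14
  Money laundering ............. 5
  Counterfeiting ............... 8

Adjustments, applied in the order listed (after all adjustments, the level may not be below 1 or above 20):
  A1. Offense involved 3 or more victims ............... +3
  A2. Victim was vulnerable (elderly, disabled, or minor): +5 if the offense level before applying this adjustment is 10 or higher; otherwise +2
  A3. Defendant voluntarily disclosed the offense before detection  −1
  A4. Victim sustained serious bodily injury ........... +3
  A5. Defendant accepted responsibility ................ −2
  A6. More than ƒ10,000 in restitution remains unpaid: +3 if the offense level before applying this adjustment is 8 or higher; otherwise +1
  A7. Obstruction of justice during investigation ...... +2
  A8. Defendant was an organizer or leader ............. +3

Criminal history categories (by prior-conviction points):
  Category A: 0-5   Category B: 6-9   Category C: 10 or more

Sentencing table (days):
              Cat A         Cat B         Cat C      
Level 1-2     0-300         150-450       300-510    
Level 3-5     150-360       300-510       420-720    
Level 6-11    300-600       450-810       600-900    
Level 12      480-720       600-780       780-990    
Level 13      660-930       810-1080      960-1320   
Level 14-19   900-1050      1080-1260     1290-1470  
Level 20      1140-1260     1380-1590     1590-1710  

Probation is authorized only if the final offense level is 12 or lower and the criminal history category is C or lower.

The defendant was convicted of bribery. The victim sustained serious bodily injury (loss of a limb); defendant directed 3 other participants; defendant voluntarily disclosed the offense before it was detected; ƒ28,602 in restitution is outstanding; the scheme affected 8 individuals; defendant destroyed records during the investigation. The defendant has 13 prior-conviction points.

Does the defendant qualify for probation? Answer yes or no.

No

Base offense level for bribery: 3.
A1 applies: 3 + 3 = 6.
A2 does not apply.
A3 applies: 6 − 1 = 5.
A4 applies: 5 + 3 = 8.
A5 does not apply.
A6 applies (level before this adjustment is 8 ≥ 8, so +3): 8 + 3 = 11.
A7 applies: 11 + 2 = 13.
A8 applies: 13 + 3 = 16.
Final offense level: 16.
Criminal history: 13 prior points → Category C (10+).
Level 16 falls in the 14-19 band.
Grid: Level 14-19 × Category C = 1290-1470 days.
Probation check: level 16 > 12 and category C ≤ C → not eligible.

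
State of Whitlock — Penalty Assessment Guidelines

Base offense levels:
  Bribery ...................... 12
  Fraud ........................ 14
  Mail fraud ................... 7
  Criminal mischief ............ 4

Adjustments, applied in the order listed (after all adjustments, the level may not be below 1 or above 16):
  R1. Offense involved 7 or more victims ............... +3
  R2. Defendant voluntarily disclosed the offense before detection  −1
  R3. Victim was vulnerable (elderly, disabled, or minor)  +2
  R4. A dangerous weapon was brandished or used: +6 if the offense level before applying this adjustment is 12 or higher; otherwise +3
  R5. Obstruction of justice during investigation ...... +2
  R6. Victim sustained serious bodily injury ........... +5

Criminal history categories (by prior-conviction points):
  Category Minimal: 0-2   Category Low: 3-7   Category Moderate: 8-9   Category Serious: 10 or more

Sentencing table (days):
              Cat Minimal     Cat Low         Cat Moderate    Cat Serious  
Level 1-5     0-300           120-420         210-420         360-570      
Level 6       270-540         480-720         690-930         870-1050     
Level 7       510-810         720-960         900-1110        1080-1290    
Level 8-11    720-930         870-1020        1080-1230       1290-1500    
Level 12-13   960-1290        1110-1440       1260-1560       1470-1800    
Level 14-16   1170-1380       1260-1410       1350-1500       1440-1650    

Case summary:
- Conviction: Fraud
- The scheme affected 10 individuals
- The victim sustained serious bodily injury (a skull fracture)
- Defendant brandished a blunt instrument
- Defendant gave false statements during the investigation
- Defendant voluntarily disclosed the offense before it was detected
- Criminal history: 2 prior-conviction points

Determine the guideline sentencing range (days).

1170-1380 days

Base offense level for fraud: 14.
R1 applies: 14 + 3 = 17.
R2 applies: 17 − 1 = 16.
R3 does not apply.
R4 applies (level before this adjustment is 16 ≥ 12, so +6): 16 + 6 = 22.
R5 applies: 22 + 2 = 24.
R6 applies: 24 + 5 = 29.
Level 29 exceeds the maximum of 16; capped at 16.
Final offense level: 16.
Criminal history: 2 prior points → Category Minimal (0-2).
Level 16 falls in the 14-16 band.
Grid: Level 14-16 × Category Minimal = 1170-1380 days.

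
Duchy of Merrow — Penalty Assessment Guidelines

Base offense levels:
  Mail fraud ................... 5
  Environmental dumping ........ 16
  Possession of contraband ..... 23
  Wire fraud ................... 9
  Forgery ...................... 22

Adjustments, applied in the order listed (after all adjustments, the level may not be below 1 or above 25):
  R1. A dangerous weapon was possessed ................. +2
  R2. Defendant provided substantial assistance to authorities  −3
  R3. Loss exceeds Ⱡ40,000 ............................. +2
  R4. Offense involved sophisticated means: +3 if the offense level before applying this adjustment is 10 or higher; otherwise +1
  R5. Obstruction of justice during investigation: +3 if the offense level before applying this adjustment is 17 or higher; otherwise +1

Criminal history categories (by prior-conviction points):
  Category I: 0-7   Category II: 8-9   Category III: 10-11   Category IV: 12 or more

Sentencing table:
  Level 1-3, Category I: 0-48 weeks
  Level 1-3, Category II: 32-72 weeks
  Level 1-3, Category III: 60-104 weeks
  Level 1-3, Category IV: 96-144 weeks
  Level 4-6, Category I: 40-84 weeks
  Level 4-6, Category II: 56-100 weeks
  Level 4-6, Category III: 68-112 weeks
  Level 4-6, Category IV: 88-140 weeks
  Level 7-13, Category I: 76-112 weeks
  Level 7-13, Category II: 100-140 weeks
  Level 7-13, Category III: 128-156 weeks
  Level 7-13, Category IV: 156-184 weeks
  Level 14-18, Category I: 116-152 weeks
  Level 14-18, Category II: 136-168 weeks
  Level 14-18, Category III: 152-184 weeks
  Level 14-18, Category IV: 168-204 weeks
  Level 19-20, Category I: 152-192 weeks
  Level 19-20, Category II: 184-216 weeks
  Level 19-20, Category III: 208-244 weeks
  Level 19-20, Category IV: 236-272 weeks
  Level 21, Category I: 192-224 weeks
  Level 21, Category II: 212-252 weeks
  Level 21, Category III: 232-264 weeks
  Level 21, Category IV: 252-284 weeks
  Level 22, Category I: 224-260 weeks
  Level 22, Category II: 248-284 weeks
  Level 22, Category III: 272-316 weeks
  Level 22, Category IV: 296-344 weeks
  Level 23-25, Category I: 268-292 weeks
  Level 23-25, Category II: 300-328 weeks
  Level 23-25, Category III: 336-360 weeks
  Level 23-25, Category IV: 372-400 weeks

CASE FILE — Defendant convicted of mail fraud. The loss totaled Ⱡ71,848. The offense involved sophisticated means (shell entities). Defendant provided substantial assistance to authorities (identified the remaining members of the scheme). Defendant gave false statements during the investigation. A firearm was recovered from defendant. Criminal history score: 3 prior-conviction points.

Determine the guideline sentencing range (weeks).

Base offense level for mail fraud: 5.
R1 applies: 5 + 2 = 7.
R2 applies: 7 − 3 = 4.
R3 applies: 4 + 2 = 6.
R4 applies (level before this adjustment is 6 < 10, so +1): 6 + 1 = 7.
R5 applies (level before this adjustment is 7 < 17, so +1): 7 + 1 = 8.
Final offense level: 8.
Criminal history: 3 prior points → Category I (0-7).
Level 8 falls in the 7-13 band.
Grid: Level 7-13 × Category I = 76-112 weeks.

76-112 weeks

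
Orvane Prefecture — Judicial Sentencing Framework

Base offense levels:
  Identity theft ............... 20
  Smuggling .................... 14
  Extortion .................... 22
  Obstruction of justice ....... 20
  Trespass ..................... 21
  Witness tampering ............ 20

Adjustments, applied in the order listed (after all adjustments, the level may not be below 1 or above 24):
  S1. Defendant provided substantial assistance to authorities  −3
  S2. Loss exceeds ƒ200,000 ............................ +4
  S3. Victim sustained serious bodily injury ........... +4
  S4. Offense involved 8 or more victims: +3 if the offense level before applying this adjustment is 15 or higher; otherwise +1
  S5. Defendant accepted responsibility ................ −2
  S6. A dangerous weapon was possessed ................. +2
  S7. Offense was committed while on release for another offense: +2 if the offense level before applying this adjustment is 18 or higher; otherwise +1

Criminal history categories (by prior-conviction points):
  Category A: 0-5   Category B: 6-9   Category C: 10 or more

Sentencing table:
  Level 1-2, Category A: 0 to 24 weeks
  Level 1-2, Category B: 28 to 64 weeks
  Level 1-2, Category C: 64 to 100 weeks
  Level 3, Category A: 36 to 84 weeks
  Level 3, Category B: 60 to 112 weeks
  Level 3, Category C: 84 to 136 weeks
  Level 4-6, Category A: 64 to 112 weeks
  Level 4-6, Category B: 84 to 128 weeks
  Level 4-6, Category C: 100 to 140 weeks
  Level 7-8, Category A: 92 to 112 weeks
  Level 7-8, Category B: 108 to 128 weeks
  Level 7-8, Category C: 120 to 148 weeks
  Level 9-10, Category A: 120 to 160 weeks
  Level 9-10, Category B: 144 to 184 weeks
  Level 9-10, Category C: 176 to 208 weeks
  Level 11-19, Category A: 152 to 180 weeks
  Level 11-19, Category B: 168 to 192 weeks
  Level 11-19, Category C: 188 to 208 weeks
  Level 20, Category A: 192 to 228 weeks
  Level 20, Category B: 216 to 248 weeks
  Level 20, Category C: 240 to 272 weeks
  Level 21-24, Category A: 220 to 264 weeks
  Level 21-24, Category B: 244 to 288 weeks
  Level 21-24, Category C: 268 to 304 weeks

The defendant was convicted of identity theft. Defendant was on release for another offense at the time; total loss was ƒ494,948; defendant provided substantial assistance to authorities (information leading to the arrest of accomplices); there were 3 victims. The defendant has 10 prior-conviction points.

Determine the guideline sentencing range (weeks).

Base offense level for identity theft: 20.
S1 applies: 20 − 3 = 17.
S2 applies: 17 + 4 = 21.
S5 does not apply.
S7 applies (level before this adjustment is 21 ≥ 18, so +2): 21 + 2 = 23.
Final offense level: 23.
Criminal history: 10 prior points → Category C (10+).
Level 23 falls in the 21-24 band.
Grid: Level 21-24 × Category C = 268-304 weeks.

268-304 weeks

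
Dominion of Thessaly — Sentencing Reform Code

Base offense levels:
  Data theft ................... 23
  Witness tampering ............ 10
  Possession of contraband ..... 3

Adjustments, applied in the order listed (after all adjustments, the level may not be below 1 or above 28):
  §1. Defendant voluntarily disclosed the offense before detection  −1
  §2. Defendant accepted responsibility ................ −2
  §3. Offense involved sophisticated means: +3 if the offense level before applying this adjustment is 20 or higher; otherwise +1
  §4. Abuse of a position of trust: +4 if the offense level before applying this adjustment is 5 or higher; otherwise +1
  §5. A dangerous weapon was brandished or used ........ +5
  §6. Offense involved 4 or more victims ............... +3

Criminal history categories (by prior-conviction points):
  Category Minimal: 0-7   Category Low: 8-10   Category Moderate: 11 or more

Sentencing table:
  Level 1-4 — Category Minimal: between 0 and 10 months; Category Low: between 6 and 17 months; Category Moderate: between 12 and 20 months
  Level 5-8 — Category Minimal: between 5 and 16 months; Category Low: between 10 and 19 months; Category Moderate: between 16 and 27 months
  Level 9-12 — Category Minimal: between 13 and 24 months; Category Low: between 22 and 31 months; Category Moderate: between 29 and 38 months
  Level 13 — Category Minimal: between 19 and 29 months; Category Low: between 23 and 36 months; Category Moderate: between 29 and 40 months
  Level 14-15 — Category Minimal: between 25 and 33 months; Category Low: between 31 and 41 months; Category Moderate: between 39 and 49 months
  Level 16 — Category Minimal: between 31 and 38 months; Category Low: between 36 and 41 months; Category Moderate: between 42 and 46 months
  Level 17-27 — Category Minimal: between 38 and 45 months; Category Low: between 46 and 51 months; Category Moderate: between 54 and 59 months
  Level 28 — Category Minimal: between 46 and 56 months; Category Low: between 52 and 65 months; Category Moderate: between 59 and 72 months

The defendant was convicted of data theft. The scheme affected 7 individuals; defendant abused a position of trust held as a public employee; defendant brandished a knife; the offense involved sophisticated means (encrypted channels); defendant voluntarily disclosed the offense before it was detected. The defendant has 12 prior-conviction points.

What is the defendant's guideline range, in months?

59-72 months

Base offense level for data theft: 23.
§1 applies: 23 − 1 = 22.
§3 applies (level before this adjustment is 22 ≥ 20, so +3): 22 + 3 = 25.
§4 applies (level before this adjustment is 25 ≥ 5, so +4): 25 + 4 = 29.
§5 applies: 29 + 5 = 34.
§6 applies: 34 + 3 = 37.
Level 37 exceeds the maximum of 28; capped at 28.
Final offense level: 28.
Criminal history: 12 prior points → Category Moderate (11+).
Level 28 falls in the 28 band.
Grid: Level 28 × Category Moderate = 59-72 months.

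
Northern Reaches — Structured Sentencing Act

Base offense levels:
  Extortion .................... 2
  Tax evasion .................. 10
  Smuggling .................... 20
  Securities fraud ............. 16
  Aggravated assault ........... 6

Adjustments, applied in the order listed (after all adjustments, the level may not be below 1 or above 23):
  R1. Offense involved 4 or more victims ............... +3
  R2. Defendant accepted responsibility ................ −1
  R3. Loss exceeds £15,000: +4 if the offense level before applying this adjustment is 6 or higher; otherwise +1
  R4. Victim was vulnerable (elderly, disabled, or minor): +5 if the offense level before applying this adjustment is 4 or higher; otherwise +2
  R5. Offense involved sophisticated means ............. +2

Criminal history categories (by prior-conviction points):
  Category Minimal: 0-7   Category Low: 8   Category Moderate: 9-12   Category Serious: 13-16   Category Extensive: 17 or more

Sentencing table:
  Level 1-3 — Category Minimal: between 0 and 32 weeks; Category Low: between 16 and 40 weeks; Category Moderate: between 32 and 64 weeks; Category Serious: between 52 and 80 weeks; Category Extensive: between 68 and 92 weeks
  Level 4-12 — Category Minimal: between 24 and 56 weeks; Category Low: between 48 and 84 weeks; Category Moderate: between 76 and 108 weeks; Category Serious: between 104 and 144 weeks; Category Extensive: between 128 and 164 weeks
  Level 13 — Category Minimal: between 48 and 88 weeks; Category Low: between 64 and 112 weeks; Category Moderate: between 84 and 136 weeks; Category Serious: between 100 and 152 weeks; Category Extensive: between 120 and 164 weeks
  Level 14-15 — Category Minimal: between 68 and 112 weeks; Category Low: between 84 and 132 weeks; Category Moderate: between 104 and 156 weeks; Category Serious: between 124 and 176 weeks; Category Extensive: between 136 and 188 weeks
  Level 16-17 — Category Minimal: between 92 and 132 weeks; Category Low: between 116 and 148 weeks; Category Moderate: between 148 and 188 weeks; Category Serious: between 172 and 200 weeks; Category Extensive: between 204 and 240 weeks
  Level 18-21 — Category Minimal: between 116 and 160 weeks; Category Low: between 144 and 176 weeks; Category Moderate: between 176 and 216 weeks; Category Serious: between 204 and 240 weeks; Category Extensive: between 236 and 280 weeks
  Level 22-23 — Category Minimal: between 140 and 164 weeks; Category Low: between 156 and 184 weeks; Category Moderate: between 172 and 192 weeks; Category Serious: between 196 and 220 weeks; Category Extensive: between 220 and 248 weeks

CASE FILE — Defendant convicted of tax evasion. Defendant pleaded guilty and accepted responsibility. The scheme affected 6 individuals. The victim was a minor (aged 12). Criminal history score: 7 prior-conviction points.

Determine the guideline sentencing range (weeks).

92-132 weeks

Base offense level for tax evasion: 10.
R1 applies: 10 + 3 = 13.
R2 applies: 13 − 1 = 12.
R3 does not apply.
R4 applies (level before this adjustment is 12 ≥ 4, so +5): 12 + 5 = 17.
R5 does not apply.
Final offense level: 17.
Criminal history: 7 prior points → Category Minimal (0-7).
Level 17 falls in the 16-17 band.
Grid: Level 16-17 × Category Minimal = 92-132 weeks.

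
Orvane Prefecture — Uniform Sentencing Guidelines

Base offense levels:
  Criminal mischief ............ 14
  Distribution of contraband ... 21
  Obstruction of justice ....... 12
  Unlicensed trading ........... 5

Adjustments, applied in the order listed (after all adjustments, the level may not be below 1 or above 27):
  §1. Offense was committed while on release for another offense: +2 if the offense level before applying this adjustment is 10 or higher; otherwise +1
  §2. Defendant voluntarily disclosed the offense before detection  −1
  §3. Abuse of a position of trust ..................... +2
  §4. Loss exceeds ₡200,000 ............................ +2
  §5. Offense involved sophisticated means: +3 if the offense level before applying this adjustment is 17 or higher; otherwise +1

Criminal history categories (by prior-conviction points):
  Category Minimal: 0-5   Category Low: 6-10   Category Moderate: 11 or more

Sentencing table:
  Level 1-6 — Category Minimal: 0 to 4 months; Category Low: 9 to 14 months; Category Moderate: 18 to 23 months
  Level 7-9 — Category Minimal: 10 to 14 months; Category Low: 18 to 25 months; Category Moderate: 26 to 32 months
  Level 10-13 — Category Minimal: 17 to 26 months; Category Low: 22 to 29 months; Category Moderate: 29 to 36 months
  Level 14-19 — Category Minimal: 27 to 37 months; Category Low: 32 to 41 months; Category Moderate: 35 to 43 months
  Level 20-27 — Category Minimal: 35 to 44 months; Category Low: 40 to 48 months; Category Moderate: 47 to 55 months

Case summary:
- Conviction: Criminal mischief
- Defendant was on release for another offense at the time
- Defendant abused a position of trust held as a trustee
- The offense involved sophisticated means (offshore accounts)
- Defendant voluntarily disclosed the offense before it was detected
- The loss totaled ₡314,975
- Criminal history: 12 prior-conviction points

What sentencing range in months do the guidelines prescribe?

Base offense level for criminal mischief: 14.
§1 applies (level before this adjustment is 14 ≥ 10, so +2): 14 + 2 = 16.
§2 applies: 16 − 1 = 15.
§3 applies: 15 + 2 = 17.
§4 applies: 17 + 2 = 19.
§5 applies (level before this adjustment is 19 ≥ 17, so +3): 19 + 3 = 22.
Final offense level: 22.
Criminal history: 12 prior points → Category Moderate (11+).
Level 22 falls in the 20-27 band.
Grid: Level 20-27 × Category Moderate = 47-55 months.

47-55 months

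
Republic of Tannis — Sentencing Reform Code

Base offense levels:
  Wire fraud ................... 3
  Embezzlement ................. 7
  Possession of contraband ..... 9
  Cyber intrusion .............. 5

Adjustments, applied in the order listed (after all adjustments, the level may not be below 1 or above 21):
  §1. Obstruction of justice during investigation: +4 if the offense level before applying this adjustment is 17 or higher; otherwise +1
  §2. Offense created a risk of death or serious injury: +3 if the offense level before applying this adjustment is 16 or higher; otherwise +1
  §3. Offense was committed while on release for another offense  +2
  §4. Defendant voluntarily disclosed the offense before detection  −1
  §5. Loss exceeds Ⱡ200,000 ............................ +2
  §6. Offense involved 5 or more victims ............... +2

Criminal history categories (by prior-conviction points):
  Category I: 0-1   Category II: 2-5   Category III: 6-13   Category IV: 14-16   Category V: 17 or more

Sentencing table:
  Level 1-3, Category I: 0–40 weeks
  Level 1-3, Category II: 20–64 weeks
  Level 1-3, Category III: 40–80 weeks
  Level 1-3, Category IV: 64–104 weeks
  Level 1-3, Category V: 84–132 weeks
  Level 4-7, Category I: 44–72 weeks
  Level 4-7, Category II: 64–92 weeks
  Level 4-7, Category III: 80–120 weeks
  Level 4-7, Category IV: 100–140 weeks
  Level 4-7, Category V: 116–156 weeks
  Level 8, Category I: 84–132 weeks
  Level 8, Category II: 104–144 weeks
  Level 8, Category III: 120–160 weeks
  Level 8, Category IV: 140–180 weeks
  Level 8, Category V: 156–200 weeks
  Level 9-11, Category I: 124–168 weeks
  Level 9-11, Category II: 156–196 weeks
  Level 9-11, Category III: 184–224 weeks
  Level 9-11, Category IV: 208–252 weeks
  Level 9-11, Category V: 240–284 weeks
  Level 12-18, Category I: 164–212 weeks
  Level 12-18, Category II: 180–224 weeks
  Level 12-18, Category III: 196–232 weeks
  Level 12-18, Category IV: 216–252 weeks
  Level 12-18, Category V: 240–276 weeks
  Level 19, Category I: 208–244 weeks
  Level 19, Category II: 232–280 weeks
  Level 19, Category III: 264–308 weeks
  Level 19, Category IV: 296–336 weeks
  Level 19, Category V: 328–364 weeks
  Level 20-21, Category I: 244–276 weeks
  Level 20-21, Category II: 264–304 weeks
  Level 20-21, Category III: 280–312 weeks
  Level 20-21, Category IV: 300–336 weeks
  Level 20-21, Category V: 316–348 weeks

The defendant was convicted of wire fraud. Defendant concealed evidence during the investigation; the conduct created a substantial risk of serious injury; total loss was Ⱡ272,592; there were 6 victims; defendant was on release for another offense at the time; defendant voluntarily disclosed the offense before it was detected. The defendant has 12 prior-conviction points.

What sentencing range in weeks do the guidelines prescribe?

Base offense level for wire fraud: 3.
§1 applies (level before this adjustment is 3 < 17, so +1): 3 + 1 = 4.
§2 applies (level before this adjustment is 4 < 16, so +1): 4 + 1 = 5.
§3 applies: 5 + 2 = 7.
§4 applies: 7 − 1 = 6.
§5 applies: 6 + 2 = 8.
§6 applies: 8 + 2 = 10.
Final offense level: 10.
Criminal history: 12 prior points → Category III (6-13).
Level 10 falls in the 9-11 band.
Grid: Level 9-11 × Category III = 184-224 weeks.

184-224 weeks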